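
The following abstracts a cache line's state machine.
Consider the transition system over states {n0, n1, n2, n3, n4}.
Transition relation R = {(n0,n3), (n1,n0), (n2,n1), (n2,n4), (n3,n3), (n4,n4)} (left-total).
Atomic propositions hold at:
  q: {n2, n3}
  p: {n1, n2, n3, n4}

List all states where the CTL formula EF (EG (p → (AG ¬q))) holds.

Sat(¬q) = {n0, n1, n4}
AG ¬q: greatest fixpoint, start Z0 = {n0, n1, n4}, keep only states in Sat with every successor in Z. Z1 = {n1, n4}; Z2 = {n4}; fixed.
Sat(AG ¬q) = {n4}
Sat(p → (AG ¬q)) = {n0, n4}
EG (p → (AG ¬q)): greatest fixpoint, start Z0 = {n0, n4}, keep only states in Sat with some successor in Z. Z1 = {n4}; fixed.
Sat(EG (p → (AG ¬q))) = {n4}
EF (EG (p → (AG ¬q))): least fixpoint, start Z0 = {n4}, add states with some successor in Z. Z1 = {n2, n4}; fixed.
Sat(EF (EG (p → (AG ¬q)))) = {n2, n4}

{n2, n4}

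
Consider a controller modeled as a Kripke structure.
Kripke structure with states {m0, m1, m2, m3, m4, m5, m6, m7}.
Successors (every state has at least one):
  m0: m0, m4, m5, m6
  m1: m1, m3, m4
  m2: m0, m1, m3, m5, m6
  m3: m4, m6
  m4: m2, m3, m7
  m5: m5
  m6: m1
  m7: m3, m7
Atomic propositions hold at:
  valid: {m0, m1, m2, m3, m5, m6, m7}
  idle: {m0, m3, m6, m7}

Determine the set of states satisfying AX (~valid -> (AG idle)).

{m2, m4, m5, m6, m7}

Sat(~valid) = {m4}
AG idle: greatest fixpoint, start Z0 = {m0, m3, m6, m7}, keep only states in Sat with every successor in Z. Z1 = {m7}; Z2 = ∅; fixed.
Sat(AG idle) = ∅
Sat(~valid -> (AG idle)) = {m0, m1, m2, m3, m5, m6, m7}
Sat(AX (~valid -> (AG idle))) = {s : every successor in {m0, m1, m2, m3, m5, m6, m7}} = {m2, m4, m5, m6, m7}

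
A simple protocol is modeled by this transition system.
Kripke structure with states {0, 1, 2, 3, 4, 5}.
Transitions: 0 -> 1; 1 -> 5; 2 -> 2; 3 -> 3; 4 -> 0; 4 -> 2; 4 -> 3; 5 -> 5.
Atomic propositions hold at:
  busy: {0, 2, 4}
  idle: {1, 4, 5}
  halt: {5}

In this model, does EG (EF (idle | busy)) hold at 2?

Sat(idle | busy) = {0, 1, 2, 4, 5}
EF (idle | busy): least fixpoint, start Z0 = {0, 1, 2, 4, 5}, add states with some successor in Z. Already a fixed point.
Sat(EF (idle | busy)) = {0, 1, 2, 4, 5}
EG (EF (idle | busy)): greatest fixpoint, start Z0 = {0, 1, 2, 4, 5}, keep only states in Sat with some successor in Z. Already a fixed point.
Sat(EG (EF (idle | busy))) = {0, 1, 2, 4, 5}
2 ∈ Sat(EG (EF (idle | busy))) = {0, 1, 2, 4, 5}, so the formula holds at 2.

Yes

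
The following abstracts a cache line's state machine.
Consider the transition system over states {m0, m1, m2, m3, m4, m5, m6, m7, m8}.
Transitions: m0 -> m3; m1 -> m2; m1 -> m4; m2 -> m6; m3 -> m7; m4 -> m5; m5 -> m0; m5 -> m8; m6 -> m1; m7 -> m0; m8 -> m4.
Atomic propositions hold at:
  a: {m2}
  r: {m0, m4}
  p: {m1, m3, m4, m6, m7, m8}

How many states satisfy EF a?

EF a: least fixpoint, start Z0 = {m2}, add states with some successor in Z. Z1 = {m1, m2}; Z2 = {m1, m2, m6}; fixed.
Sat(EF a) = {m1, m2, m6}
|Sat(EF a)| = |{m1, m2, m6}| = 3.

3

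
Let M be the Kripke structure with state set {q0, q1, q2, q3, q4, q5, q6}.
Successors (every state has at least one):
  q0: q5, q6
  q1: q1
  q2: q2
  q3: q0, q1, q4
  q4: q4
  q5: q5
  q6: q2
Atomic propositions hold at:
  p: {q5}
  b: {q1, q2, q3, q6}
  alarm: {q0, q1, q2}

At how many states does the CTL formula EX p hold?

Sat(EX p) = {s : some successor in {q5}} = {q0, q5}
|Sat(EX p)| = |{q0, q5}| = 2.

2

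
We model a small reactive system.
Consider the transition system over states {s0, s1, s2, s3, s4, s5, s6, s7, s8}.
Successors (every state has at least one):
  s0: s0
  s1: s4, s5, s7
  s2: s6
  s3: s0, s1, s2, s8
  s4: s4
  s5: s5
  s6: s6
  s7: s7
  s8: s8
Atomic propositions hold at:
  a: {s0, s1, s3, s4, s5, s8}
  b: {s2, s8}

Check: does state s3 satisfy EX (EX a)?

Sat(EX a) = {s : some successor in {s0, s1, s3, s4, s5, s8}} = {s0, s1, s3, s4, s5, s8}
Sat(EX (EX a)) = {s : some successor in {s0, s1, s3, s4, s5, s8}} = {s0, s1, s3, s4, s5, s8}
s3 ∈ Sat(EX (EX a)) = {s0, s1, s3, s4, s5, s8}, so the formula holds at s3.

Yes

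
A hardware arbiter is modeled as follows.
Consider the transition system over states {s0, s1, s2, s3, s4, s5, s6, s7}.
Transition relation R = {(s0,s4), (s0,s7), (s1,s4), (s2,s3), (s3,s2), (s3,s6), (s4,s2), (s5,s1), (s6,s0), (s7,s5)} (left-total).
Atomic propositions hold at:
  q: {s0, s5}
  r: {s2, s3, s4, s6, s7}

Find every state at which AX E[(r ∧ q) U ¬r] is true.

Sat(r ∧ q) = ∅
Sat(¬r) = {s0, s1, s5}
E[(r ∧ q) U ¬r]: least fixpoint, start Z0 = Sat(¬r) = {s0, s1, s5}, add states in Sat(r ∧ q) with some successor in Z. Already a fixed point.
Sat(E[(r ∧ q) U ¬r]) = {s0, s1, s5}
Sat(AX E[(r ∧ q) U ¬r]) = {s : every successor in {s0, s1, s5}} = {s5, s6, s7}

{s5, s6, s7}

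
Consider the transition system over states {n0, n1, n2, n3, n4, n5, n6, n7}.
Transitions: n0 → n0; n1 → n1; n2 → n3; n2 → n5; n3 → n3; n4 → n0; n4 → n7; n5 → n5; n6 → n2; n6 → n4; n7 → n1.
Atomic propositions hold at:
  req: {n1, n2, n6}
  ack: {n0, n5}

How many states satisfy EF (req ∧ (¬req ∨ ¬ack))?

Sat(¬req) = {n0, n3, n4, n5, n7}
Sat(¬ack) = {n1, n2, n3, n4, n6, n7}
Sat(¬req ∨ ¬ack) = {n0, n1, n2, n3, n4, n5, n6, n7}
Sat(req ∧ (¬req ∨ ¬ack)) = {n1, n2, n6}
EF (req ∧ (¬req ∨ ¬ack)): least fixpoint, start Z0 = {n1, n2, n6}, add states with some successor in Z. Z1 = {n1, n2, n6, n7}; Z2 = {n1, n2, n4, n6, n7}; fixed.
Sat(EF (req ∧ (¬req ∨ ¬ack))) = {n1, n2, n4, n6, n7}
|Sat(EF (req ∧ (¬req ∨ ¬ack)))| = |{n1, n2, n4, n6, n7}| = 5.

5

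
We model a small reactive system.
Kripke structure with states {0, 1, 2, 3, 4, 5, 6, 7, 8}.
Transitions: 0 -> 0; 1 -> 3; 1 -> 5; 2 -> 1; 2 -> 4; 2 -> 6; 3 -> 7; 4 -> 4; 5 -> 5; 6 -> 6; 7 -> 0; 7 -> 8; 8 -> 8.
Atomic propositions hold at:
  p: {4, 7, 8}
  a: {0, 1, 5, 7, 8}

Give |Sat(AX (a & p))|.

Sat(a & p) = {7, 8}
Sat(AX (a & p)) = {s : every successor in {7, 8}} = {3, 8}
|Sat(AX (a & p))| = |{3, 8}| = 2.

2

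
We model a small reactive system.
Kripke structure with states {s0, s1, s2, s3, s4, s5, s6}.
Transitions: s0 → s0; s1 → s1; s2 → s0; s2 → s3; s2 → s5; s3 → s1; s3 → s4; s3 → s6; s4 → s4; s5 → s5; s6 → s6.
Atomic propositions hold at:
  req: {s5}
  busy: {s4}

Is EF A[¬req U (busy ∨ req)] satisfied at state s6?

Sat(¬req) = {s0, s1, s2, s3, s4, s6}
Sat(busy ∨ req) = {s4, s5}
A[¬req U (busy ∨ req)]: least fixpoint, start Z0 = Sat((busy ∨ req)) = {s4, s5}, add states in Sat(¬req) with every successor in Z. Already a fixed point.
Sat(A[¬req U (busy ∨ req)]) = {s4, s5}
EF A[¬req U (busy ∨ req)]: least fixpoint, start Z0 = {s4, s5}, add states with some successor in Z. Z1 = {s2, s3, s4, s5}; fixed.
Sat(EF A[¬req U (busy ∨ req)]) = {s2, s3, s4, s5}
s6 ∉ Sat(EF A[¬req U (busy ∨ req)]) = {s2, s3, s4, s5}, so the formula does not hold at s6.

No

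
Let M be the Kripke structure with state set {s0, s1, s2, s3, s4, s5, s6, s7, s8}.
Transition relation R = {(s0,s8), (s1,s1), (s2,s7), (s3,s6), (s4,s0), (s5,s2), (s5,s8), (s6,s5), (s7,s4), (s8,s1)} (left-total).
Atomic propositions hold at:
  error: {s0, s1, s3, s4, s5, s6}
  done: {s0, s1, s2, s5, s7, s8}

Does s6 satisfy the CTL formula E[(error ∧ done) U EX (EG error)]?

Sat(error ∧ done) = {s0, s1, s5}
EG error: greatest fixpoint, start Z0 = {s0, s1, s3, s4, s5, s6}, keep only states in Sat with some successor in Z. Z1 = {s1, s3, s4, s6}; Z2 = {s1, s3}; Z3 = {s1}; fixed.
Sat(EG error) = {s1}
Sat(EX (EG error)) = {s : some successor in {s1}} = {s1, s8}
E[(error ∧ done) U EX (EG error)]: least fixpoint, start Z0 = Sat(EX (EG error)) = {s1, s8}, add states in Sat(error ∧ done) with some successor in Z. Z1 = {s0, s1, s5, s8}; fixed.
Sat(E[(error ∧ done) U EX (EG error)]) = {s0, s1, s5, s8}
s6 ∉ Sat(E[(error ∧ done) U EX (EG error)]) = {s0, s1, s5, s8}, so the formula does not hold at s6.

No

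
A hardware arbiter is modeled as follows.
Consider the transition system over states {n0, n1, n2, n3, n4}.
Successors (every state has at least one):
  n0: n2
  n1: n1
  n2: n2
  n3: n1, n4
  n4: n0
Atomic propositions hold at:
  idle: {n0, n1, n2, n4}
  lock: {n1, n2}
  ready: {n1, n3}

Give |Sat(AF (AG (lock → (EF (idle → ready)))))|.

Sat(idle → ready) = {n1, n3}
EF (idle → ready): least fixpoint, start Z0 = {n1, n3}, add states with some successor in Z. Already a fixed point.
Sat(EF (idle → ready)) = {n1, n3}
Sat(lock → (EF (idle → ready))) = {n0, n1, n3, n4}
AG (lock → (EF (idle → ready))): greatest fixpoint, start Z0 = {n0, n1, n3, n4}, keep only states in Sat with every successor in Z. Z1 = {n1, n3, n4}; Z2 = {n1, n3}; Z3 = {n1}; fixed.
Sat(AG (lock → (EF (idle → ready)))) = {n1}
AF (AG (lock → (EF (idle → ready)))): least fixpoint, start Z0 = {n1}, add states with every successor in Z. Already a fixed point.
Sat(AF (AG (lock → (EF (idle → ready))))) = {n1}
|Sat(AF (AG (lock → (EF (idle → ready)))))| = |{n1}| = 1.

1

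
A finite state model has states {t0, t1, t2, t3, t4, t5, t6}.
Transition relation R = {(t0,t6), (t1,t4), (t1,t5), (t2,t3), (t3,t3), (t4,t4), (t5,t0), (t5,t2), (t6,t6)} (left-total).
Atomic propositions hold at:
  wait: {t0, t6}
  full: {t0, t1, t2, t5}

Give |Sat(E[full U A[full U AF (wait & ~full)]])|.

4

Sat(~full) = {t3, t4, t6}
Sat(wait & ~full) = {t6}
AF (wait & ~full): least fixpoint, start Z0 = {t6}, add states with every successor in Z. Z1 = {t0, t6}; fixed.
Sat(AF (wait & ~full)) = {t0, t6}
A[full U AF (wait & ~full)]: least fixpoint, start Z0 = Sat(AF (wait & ~full)) = {t0, t6}, add states in Sat(full) with every successor in Z. Already a fixed point.
Sat(A[full U AF (wait & ~full)]) = {t0, t6}
E[full U A[full U AF (wait & ~full)]]: least fixpoint, start Z0 = Sat(A[full U AF (wait & ~full)]) = {t0, t6}, add states in Sat(full) with some successor in Z. Z1 = {t0, t5, t6}; Z2 = {t0, t1, t5, t6}; fixed.
Sat(E[full U A[full U AF (wait & ~full)]]) = {t0, t1, t5, t6}
|Sat(E[full U A[full U AF (wait & ~full)]])| = |{t0, t1, t5, t6}| = 4.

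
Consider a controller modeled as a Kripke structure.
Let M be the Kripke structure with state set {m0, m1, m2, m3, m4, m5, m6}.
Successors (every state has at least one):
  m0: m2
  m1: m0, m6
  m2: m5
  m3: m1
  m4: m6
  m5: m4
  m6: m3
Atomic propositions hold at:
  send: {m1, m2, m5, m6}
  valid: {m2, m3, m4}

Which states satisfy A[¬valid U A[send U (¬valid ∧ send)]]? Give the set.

{m0, m1, m2, m5, m6}

Sat(¬valid) = {m0, m1, m5, m6}
Sat(¬valid ∧ send) = {m1, m5, m6}
A[send U (¬valid ∧ send)]: least fixpoint, start Z0 = Sat((¬valid ∧ send)) = {m1, m5, m6}, add states in Sat(send) with every successor in Z. Z1 = {m1, m2, m5, m6}; fixed.
Sat(A[send U (¬valid ∧ send)]) = {m1, m2, m5, m6}
A[¬valid U A[send U (¬valid ∧ send)]]: least fixpoint, start Z0 = Sat(A[send U (¬valid ∧ send)]) = {m1, m2, m5, m6}, add states in Sat(¬valid) with every successor in Z. Z1 = {m0, m1, m2, m5, m6}; fixed.
Sat(A[¬valid U A[send U (¬valid ∧ send)]]) = {m0, m1, m2, m5, m6}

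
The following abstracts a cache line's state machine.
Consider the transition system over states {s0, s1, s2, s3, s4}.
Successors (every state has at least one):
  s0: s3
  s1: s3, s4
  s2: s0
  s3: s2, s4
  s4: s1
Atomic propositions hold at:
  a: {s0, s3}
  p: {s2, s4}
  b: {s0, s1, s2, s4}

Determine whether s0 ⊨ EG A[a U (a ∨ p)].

Sat(a ∨ p) = {s0, s2, s3, s4}
A[a U (a ∨ p)]: least fixpoint, start Z0 = Sat((a ∨ p)) = {s0, s2, s3, s4}, add states in Sat(a) with every successor in Z. Already a fixed point.
Sat(A[a U (a ∨ p)]) = {s0, s2, s3, s4}
EG A[a U (a ∨ p)]: greatest fixpoint, start Z0 = {s0, s2, s3, s4}, keep only states in Sat with some successor in Z. Z1 = {s0, s2, s3}; fixed.
Sat(EG A[a U (a ∨ p)]) = {s0, s2, s3}
s0 ∈ Sat(EG A[a U (a ∨ p)]) = {s0, s2, s3}, so the formula holds at s0.

Yes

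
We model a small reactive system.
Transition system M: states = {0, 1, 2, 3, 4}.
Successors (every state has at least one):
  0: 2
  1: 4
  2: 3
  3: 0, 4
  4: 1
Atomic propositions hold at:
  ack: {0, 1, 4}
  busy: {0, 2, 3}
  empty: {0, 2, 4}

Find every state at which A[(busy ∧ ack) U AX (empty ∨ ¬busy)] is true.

{0, 1, 3, 4}

Sat(busy ∧ ack) = {0}
Sat(¬busy) = {1, 4}
Sat(empty ∨ ¬busy) = {0, 1, 2, 4}
Sat(AX (empty ∨ ¬busy)) = {s : every successor in {0, 1, 2, 4}} = {0, 1, 3, 4}
A[(busy ∧ ack) U AX (empty ∨ ¬busy)]: least fixpoint, start Z0 = Sat(AX (empty ∨ ¬busy)) = {0, 1, 3, 4}, add states in Sat(busy ∧ ack) with every successor in Z. Already a fixed point.
Sat(A[(busy ∧ ack) U AX (empty ∨ ¬busy)]) = {0, 1, 3, 4}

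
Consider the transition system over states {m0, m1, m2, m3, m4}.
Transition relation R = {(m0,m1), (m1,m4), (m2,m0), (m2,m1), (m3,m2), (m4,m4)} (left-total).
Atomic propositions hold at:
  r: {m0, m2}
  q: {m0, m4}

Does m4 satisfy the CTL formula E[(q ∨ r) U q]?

Yes

Sat(q ∨ r) = {m0, m2, m4}
E[(q ∨ r) U q]: least fixpoint, start Z0 = Sat(q) = {m0, m4}, add states in Sat(q ∨ r) with some successor in Z. Z1 = {m0, m2, m4}; fixed.
Sat(E[(q ∨ r) U q]) = {m0, m2, m4}
m4 ∈ Sat(E[(q ∨ r) U q]) = {m0, m2, m4}, so the formula holds at m4.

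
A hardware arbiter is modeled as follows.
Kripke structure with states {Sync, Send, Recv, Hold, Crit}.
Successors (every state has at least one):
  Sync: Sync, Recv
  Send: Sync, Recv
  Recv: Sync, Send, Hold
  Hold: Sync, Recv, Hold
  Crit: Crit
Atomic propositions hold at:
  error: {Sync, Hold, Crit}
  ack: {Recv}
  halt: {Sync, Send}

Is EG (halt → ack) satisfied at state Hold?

Sat(halt → ack) = {Recv, Hold, Crit}
EG (halt → ack): greatest fixpoint, start Z0 = {Recv, Hold, Crit}, keep only states in Sat with some successor in Z. Already a fixed point.
Sat(EG (halt → ack)) = {Recv, Hold, Crit}
Hold ∈ Sat(EG (halt → ack)) = {Recv, Hold, Crit}, so the formula holds at Hold.

Yes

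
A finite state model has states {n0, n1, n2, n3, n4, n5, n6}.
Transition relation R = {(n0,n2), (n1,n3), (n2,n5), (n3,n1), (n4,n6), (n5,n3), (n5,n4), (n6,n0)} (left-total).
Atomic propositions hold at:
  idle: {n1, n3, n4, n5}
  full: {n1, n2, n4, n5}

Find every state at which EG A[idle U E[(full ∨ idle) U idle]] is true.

{n1, n2, n3, n5}

Sat(full ∨ idle) = {n1, n2, n3, n4, n5}
E[(full ∨ idle) U idle]: least fixpoint, start Z0 = Sat(idle) = {n1, n3, n4, n5}, add states in Sat(full ∨ idle) with some successor in Z. Z1 = {n1, n2, n3, n4, n5}; fixed.
Sat(E[(full ∨ idle) U idle]) = {n1, n2, n3, n4, n5}
A[idle U E[(full ∨ idle) U idle]]: least fixpoint, start Z0 = Sat(E[(full ∨ idle) U idle]) = {n1, n2, n3, n4, n5}, add states in Sat(idle) with every successor in Z. Already a fixed point.
Sat(A[idle U E[(full ∨ idle) U idle]]) = {n1, n2, n3, n4, n5}
EG A[idle U E[(full ∨ idle) U idle]]: greatest fixpoint, start Z0 = {n1, n2, n3, n4, n5}, keep only states in Sat with some successor in Z. Z1 = {n1, n2, n3, n5}; fixed.
Sat(EG A[idle U E[(full ∨ idle) U idle]]) = {n1, n2, n3, n5}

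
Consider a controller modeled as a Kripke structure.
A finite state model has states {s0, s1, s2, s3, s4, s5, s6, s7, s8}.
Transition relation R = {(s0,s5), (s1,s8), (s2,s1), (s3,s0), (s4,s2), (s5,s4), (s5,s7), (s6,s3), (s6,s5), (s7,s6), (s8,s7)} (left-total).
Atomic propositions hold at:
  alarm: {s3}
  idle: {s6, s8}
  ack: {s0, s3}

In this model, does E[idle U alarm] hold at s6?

Yes

E[idle U alarm]: least fixpoint, start Z0 = Sat(alarm) = {s3}, add states in Sat(idle) with some successor in Z. Z1 = {s3, s6}; fixed.
Sat(E[idle U alarm]) = {s3, s6}
s6 ∈ Sat(E[idle U alarm]) = {s3, s6}, so the formula holds at s6.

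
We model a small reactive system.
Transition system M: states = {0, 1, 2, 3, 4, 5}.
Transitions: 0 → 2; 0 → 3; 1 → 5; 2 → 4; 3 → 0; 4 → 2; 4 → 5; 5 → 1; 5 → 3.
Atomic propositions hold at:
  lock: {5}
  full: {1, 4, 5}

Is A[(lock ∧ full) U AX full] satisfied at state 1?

Yes

Sat(lock ∧ full) = {5}
Sat(AX full) = {s : every successor in {1, 4, 5}} = {1, 2}
A[(lock ∧ full) U AX full]: least fixpoint, start Z0 = Sat(AX full) = {1, 2}, add states in Sat(lock ∧ full) with every successor in Z. Already a fixed point.
Sat(A[(lock ∧ full) U AX full]) = {1, 2}
1 ∈ Sat(A[(lock ∧ full) U AX full]) = {1, 2}, so the formula holds at 1.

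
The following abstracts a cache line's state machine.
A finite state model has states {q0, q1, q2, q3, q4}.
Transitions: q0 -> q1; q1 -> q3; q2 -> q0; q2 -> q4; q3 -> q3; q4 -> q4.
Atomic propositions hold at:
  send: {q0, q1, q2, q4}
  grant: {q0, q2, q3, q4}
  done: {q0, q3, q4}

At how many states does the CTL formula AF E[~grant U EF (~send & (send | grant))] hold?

4

Sat(~grant) = {q1}
Sat(~send) = {q3}
Sat(send | grant) = {q0, q1, q2, q3, q4}
Sat(~send & (send | grant)) = {q3}
EF (~send & (send | grant)): least fixpoint, start Z0 = {q3}, add states with some successor in Z. Z1 = {q1, q3}; Z2 = {q0, q1, q3}; Z3 = {q0, q1, q2, q3}; fixed.
Sat(EF (~send & (send | grant))) = {q0, q1, q2, q3}
E[~grant U EF (~send & (send | grant))]: least fixpoint, start Z0 = Sat(EF (~send & (send | grant))) = {q0, q1, q2, q3}, add states in Sat(~grant) with some successor in Z. Already a fixed point.
Sat(E[~grant U EF (~send & (send | grant))]) = {q0, q1, q2, q3}
AF E[~grant U EF (~send & (send | grant))]: least fixpoint, start Z0 = {q0, q1, q2, q3}, add states with every successor in Z. Already a fixed point.
Sat(AF E[~grant U EF (~send & (send | grant))]) = {q0, q1, q2, q3}
|Sat(AF E[~grant U EF (~send & (send | grant))])| = |{q0, q1, q2, q3}| = 4.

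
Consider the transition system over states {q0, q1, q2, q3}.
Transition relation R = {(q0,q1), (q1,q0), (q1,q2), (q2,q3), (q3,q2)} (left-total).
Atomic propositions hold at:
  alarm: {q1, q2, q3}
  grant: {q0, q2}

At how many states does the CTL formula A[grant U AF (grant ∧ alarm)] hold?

2

Sat(grant ∧ alarm) = {q2}
AF (grant ∧ alarm): least fixpoint, start Z0 = {q2}, add states with every successor in Z. Z1 = {q2, q3}; fixed.
Sat(AF (grant ∧ alarm)) = {q2, q3}
A[grant U AF (grant ∧ alarm)]: least fixpoint, start Z0 = Sat(AF (grant ∧ alarm)) = {q2, q3}, add states in Sat(grant) with every successor in Z. Already a fixed point.
Sat(A[grant U AF (grant ∧ alarm)]) = {q2, q3}
|Sat(A[grant U AF (grant ∧ alarm)])| = |{q2, q3}| = 2.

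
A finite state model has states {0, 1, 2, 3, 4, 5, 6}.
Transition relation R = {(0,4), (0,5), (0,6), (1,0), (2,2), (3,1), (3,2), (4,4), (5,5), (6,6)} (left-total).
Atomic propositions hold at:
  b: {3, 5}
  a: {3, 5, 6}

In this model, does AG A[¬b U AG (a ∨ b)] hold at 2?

Sat(¬b) = {0, 1, 2, 4, 6}
Sat(a ∨ b) = {3, 5, 6}
AG (a ∨ b): greatest fixpoint, start Z0 = {3, 5, 6}, keep only states in Sat with every successor in Z. Z1 = {5, 6}; fixed.
Sat(AG (a ∨ b)) = {5, 6}
A[¬b U AG (a ∨ b)]: least fixpoint, start Z0 = Sat(AG (a ∨ b)) = {5, 6}, add states in Sat(¬b) with every successor in Z. Already a fixed point.
Sat(A[¬b U AG (a ∨ b)]) = {5, 6}
AG A[¬b U AG (a ∨ b)]: greatest fixpoint, start Z0 = {5, 6}, keep only states in Sat with every successor in Z. Already a fixed point.
Sat(AG A[¬b U AG (a ∨ b)]) = {5, 6}
2 ∉ Sat(AG A[¬b U AG (a ∨ b)]) = {5, 6}, so the formula does not hold at 2.

No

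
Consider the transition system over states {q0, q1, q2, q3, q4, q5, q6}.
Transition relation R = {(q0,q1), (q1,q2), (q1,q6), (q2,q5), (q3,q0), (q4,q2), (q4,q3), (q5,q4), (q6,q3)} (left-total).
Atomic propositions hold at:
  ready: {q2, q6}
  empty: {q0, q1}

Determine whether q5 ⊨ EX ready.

No

Sat(EX ready) = {s : some successor in {q2, q6}} = {q1, q4}
q5 ∉ Sat(EX ready) = {q1, q4}, so the formula does not hold at q5.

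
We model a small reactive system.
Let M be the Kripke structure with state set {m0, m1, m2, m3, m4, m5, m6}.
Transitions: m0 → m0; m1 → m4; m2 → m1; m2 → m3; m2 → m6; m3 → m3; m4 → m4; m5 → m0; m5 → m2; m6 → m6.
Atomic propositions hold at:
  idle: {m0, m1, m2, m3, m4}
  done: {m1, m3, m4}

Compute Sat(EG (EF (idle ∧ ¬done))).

{m0, m5}

Sat(¬done) = {m0, m2, m5, m6}
Sat(idle ∧ ¬done) = {m0, m2}
EF (idle ∧ ¬done): least fixpoint, start Z0 = {m0, m2}, add states with some successor in Z. Z1 = {m0, m2, m5}; fixed.
Sat(EF (idle ∧ ¬done)) = {m0, m2, m5}
EG (EF (idle ∧ ¬done)): greatest fixpoint, start Z0 = {m0, m2, m5}, keep only states in Sat with some successor in Z. Z1 = {m0, m5}; fixed.
Sat(EG (EF (idle ∧ ¬done))) = {m0, m5}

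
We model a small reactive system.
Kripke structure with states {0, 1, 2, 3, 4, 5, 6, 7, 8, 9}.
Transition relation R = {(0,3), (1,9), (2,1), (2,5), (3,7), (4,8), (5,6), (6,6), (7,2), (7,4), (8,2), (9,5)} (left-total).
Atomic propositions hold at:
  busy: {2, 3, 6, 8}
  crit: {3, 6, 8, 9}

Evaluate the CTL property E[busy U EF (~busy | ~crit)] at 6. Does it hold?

Sat(~busy) = {0, 1, 4, 5, 7, 9}
Sat(~crit) = {0, 1, 2, 4, 5, 7}
Sat(~busy | ~crit) = {0, 1, 2, 4, 5, 7, 9}
EF (~busy | ~crit): least fixpoint, start Z0 = {0, 1, 2, 4, 5, 7, 9}, add states with some successor in Z. Z1 = {0, 1, 2, 3, 4, 5, 7, 8, 9}; fixed.
Sat(EF (~busy | ~crit)) = {0, 1, 2, 3, 4, 5, 7, 8, 9}
E[busy U EF (~busy | ~crit)]: least fixpoint, start Z0 = Sat(EF (~busy | ~crit)) = {0, 1, 2, 3, 4, 5, 7, 8, 9}, add states in Sat(busy) with some successor in Z. Already a fixed point.
Sat(E[busy U EF (~busy | ~crit)]) = {0, 1, 2, 3, 4, 5, 7, 8, 9}
6 ∉ Sat(E[busy U EF (~busy | ~crit)]) = {0, 1, 2, 3, 4, 5, 7, 8, 9}, so the formula does not hold at 6.

No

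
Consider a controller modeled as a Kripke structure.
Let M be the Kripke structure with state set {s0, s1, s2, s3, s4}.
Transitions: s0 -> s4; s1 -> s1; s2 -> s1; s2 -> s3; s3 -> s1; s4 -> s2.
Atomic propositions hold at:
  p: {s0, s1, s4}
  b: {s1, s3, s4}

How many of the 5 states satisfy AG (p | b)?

Sat(p | b) = {s0, s1, s3, s4}
AG (p | b): greatest fixpoint, start Z0 = {s0, s1, s3, s4}, keep only states in Sat with every successor in Z. Z1 = {s0, s1, s3}; Z2 = {s1, s3}; fixed.
Sat(AG (p | b)) = {s1, s3}
|Sat(AG (p | b))| = |{s1, s3}| = 2.

2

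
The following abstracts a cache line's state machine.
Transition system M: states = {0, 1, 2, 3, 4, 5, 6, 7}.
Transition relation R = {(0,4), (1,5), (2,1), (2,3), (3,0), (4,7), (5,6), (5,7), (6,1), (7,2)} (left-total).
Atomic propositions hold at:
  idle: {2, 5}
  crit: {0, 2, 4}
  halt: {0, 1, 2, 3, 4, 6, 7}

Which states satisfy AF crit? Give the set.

{0, 2, 3, 4, 7}

AF crit: least fixpoint, start Z0 = {0, 2, 4}, add states with every successor in Z. Z1 = {0, 2, 3, 4, 7}; fixed.
Sat(AF crit) = {0, 2, 3, 4, 7}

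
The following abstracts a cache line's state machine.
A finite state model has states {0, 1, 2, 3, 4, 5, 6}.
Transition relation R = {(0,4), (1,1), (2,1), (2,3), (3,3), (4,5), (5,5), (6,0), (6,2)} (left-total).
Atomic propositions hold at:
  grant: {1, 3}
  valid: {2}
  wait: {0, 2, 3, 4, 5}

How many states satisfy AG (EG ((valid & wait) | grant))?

Sat(valid & wait) = {2}
Sat((valid & wait) | grant) = {1, 2, 3}
EG ((valid & wait) | grant): greatest fixpoint, start Z0 = {1, 2, 3}, keep only states in Sat with some successor in Z. Already a fixed point.
Sat(EG ((valid & wait) | grant)) = {1, 2, 3}
AG (EG ((valid & wait) | grant)): greatest fixpoint, start Z0 = {1, 2, 3}, keep only states in Sat with every successor in Z. Already a fixed point.
Sat(AG (EG ((valid & wait) | grant))) = {1, 2, 3}
|Sat(AG (EG ((valid & wait) | grant)))| = |{1, 2, 3}| = 3.

3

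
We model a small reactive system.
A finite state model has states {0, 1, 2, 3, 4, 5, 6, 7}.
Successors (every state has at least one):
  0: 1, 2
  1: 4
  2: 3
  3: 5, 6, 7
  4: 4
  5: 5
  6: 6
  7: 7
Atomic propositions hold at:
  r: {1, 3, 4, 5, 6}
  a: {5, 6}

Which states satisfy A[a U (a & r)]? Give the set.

Sat(a & r) = {5, 6}
A[a U (a & r)]: least fixpoint, start Z0 = Sat((a & r)) = {5, 6}, add states in Sat(a) with every successor in Z. Already a fixed point.
Sat(A[a U (a & r)]) = {5, 6}

{5, 6}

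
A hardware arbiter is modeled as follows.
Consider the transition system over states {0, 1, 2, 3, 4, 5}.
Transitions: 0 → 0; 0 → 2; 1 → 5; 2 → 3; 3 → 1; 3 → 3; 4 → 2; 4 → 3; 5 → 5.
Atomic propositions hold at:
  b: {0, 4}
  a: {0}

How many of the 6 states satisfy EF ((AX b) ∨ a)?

1

Sat(AX b) = {s : every successor in {0, 4}} = ∅
Sat((AX b) ∨ a) = {0}
EF ((AX b) ∨ a): least fixpoint, start Z0 = {0}, add states with some successor in Z. Already a fixed point.
Sat(EF ((AX b) ∨ a)) = {0}
|Sat(EF ((AX b) ∨ a))| = |{0}| = 1.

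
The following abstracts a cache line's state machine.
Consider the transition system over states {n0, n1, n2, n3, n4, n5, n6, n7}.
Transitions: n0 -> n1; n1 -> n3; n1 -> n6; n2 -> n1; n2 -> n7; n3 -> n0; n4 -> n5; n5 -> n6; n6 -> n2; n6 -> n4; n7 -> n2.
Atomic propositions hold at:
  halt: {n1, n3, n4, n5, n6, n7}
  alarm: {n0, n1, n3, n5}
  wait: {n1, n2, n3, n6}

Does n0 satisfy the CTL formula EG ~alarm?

No

Sat(~alarm) = {n2, n4, n6, n7}
EG ~alarm: greatest fixpoint, start Z0 = {n2, n4, n6, n7}, keep only states in Sat with some successor in Z. Z1 = {n2, n6, n7}; fixed.
Sat(EG ~alarm) = {n2, n6, n7}
n0 ∉ Sat(EG ~alarm) = {n2, n6, n7}, so the formula does not hold at n0.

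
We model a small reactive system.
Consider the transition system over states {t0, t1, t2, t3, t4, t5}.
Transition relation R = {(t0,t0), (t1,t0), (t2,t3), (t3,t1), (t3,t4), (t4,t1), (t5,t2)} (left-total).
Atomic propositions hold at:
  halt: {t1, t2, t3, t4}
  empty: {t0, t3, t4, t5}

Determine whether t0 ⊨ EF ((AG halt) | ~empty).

AG halt: greatest fixpoint, start Z0 = {t1, t2, t3, t4}, keep only states in Sat with every successor in Z. Z1 = {t2, t3, t4}; Z2 = {t2}; Z3 = ∅; fixed.
Sat(AG halt) = ∅
Sat(~empty) = {t1, t2}
Sat((AG halt) | ~empty) = {t1, t2}
EF ((AG halt) | ~empty): least fixpoint, start Z0 = {t1, t2}, add states with some successor in Z. Z1 = {t1, t2, t3, t4, t5}; fixed.
Sat(EF ((AG halt) | ~empty)) = {t1, t2, t3, t4, t5}
t0 ∉ Sat(EF ((AG halt) | ~empty)) = {t1, t2, t3, t4, t5}, so the formula does not hold at t0.

No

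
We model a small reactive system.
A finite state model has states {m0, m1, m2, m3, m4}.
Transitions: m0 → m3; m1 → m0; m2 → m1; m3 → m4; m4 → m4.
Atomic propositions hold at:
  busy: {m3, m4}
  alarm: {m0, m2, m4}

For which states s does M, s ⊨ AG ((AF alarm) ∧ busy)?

{m3, m4}

AF alarm: least fixpoint, start Z0 = {m0, m2, m4}, add states with every successor in Z. Z1 = {m0, m1, m2, m3, m4}; fixed.
Sat(AF alarm) = {m0, m1, m2, m3, m4}
Sat((AF alarm) ∧ busy) = {m3, m4}
AG ((AF alarm) ∧ busy): greatest fixpoint, start Z0 = {m3, m4}, keep only states in Sat with every successor in Z. Already a fixed point.
Sat(AG ((AF alarm) ∧ busy)) = {m3, m4}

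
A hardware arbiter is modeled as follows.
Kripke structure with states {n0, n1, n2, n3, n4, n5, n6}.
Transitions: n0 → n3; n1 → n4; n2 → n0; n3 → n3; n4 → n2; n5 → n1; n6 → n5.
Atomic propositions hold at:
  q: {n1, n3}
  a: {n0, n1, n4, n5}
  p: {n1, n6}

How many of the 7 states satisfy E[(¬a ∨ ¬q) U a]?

6

Sat(¬a) = {n2, n3, n6}
Sat(¬q) = {n0, n2, n4, n5, n6}
Sat(¬a ∨ ¬q) = {n0, n2, n3, n4, n5, n6}
E[(¬a ∨ ¬q) U a]: least fixpoint, start Z0 = Sat(a) = {n0, n1, n4, n5}, add states in Sat(¬a ∨ ¬q) with some successor in Z. Z1 = {n0, n1, n2, n4, n5, n6}; fixed.
Sat(E[(¬a ∨ ¬q) U a]) = {n0, n1, n2, n4, n5, n6}
|Sat(E[(¬a ∨ ¬q) U a])| = |{n0, n1, n2, n4, n5, n6}| = 6.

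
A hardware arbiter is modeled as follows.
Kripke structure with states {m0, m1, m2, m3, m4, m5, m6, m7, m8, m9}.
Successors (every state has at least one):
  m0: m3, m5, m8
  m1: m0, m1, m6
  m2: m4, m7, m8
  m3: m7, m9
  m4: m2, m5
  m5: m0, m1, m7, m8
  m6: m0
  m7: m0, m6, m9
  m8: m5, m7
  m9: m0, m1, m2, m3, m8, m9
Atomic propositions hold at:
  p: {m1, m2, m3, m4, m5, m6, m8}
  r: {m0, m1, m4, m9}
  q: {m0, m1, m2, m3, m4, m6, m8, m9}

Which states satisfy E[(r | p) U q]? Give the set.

Sat(r | p) = {m0, m1, m2, m3, m4, m5, m6, m8, m9}
E[(r | p) U q]: least fixpoint, start Z0 = Sat(q) = {m0, m1, m2, m3, m4, m6, m8, m9}, add states in Sat(r | p) with some successor in Z. Z1 = {m0, m1, m2, m3, m4, m5, m6, m8, m9}; fixed.
Sat(E[(r | p) U q]) = {m0, m1, m2, m3, m4, m5, m6, m8, m9}

{m0, m1, m2, m3, m4, m5, m6, m8, m9}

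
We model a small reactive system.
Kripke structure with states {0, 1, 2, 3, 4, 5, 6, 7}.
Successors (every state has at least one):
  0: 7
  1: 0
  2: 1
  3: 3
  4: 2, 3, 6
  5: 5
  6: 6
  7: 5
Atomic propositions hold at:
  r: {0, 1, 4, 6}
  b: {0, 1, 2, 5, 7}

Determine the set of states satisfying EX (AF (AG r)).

{4, 6}

AG r: greatest fixpoint, start Z0 = {0, 1, 4, 6}, keep only states in Sat with every successor in Z. Z1 = {1, 6}; Z2 = {6}; fixed.
Sat(AG r) = {6}
AF (AG r): least fixpoint, start Z0 = {6}, add states with every successor in Z. Already a fixed point.
Sat(AF (AG r)) = {6}
Sat(EX (AF (AG r))) = {s : some successor in {6}} = {4, 6}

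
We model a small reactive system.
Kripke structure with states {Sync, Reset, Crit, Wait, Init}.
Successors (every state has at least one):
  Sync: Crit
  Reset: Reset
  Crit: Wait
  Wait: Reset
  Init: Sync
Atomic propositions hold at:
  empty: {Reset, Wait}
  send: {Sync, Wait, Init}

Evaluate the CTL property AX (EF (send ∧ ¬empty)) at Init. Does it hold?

Yes

Sat(¬empty) = {Sync, Crit, Init}
Sat(send ∧ ¬empty) = {Sync, Init}
EF (send ∧ ¬empty): least fixpoint, start Z0 = {Sync, Init}, add states with some successor in Z. Already a fixed point.
Sat(EF (send ∧ ¬empty)) = {Sync, Init}
Sat(AX (EF (send ∧ ¬empty))) = {s : every successor in {Sync, Init}} = {Init}
Init ∈ Sat(AX (EF (send ∧ ¬empty))) = {Init}, so the formula holds at Init.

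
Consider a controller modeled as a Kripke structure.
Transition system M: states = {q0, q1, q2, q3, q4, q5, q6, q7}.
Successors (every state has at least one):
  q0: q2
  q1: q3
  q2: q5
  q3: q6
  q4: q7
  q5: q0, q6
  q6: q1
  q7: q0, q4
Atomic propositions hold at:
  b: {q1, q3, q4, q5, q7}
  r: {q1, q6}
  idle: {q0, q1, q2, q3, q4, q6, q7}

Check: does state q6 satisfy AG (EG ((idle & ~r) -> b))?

Yes

Sat(~r) = {q0, q2, q3, q4, q5, q7}
Sat(idle & ~r) = {q0, q2, q3, q4, q7}
Sat((idle & ~r) -> b) = {q1, q3, q4, q5, q6, q7}
EG ((idle & ~r) -> b): greatest fixpoint, start Z0 = {q1, q3, q4, q5, q6, q7}, keep only states in Sat with some successor in Z. Already a fixed point.
Sat(EG ((idle & ~r) -> b)) = {q1, q3, q4, q5, q6, q7}
AG (EG ((idle & ~r) -> b)): greatest fixpoint, start Z0 = {q1, q3, q4, q5, q6, q7}, keep only states in Sat with every successor in Z. Z1 = {q1, q3, q4, q6}; Z2 = {q1, q3, q6}; fixed.
Sat(AG (EG ((idle & ~r) -> b))) = {q1, q3, q6}
q6 ∈ Sat(AG (EG ((idle & ~r) -> b))) = {q1, q3, q6}, so the formula holds at q6.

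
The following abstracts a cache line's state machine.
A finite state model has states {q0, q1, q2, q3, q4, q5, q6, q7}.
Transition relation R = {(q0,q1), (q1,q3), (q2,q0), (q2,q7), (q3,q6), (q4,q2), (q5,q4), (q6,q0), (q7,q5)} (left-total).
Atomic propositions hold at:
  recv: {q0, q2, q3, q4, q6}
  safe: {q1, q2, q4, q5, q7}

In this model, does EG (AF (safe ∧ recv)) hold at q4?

Sat(safe ∧ recv) = {q2, q4}
AF (safe ∧ recv): least fixpoint, start Z0 = {q2, q4}, add states with every successor in Z. Z1 = {q2, q4, q5}; Z2 = {q2, q4, q5, q7}; fixed.
Sat(AF (safe ∧ recv)) = {q2, q4, q5, q7}
EG (AF (safe ∧ recv)): greatest fixpoint, start Z0 = {q2, q4, q5, q7}, keep only states in Sat with some successor in Z. Already a fixed point.
Sat(EG (AF (safe ∧ recv))) = {q2, q4, q5, q7}
q4 ∈ Sat(EG (AF (safe ∧ recv))) = {q2, q4, q5, q7}, so the formula holds at q4.

Yes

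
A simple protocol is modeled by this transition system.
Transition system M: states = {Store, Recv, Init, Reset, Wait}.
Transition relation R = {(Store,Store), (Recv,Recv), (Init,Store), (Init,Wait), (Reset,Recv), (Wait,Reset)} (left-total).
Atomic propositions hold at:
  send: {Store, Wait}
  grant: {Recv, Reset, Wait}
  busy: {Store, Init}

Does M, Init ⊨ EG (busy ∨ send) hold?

Yes

Sat(busy ∨ send) = {Store, Init, Wait}
EG (busy ∨ send): greatest fixpoint, start Z0 = {Store, Init, Wait}, keep only states in Sat with some successor in Z. Z1 = {Store, Init}; fixed.
Sat(EG (busy ∨ send)) = {Store, Init}
Init ∈ Sat(EG (busy ∨ send)) = {Store, Init}, so the formula holds at Init.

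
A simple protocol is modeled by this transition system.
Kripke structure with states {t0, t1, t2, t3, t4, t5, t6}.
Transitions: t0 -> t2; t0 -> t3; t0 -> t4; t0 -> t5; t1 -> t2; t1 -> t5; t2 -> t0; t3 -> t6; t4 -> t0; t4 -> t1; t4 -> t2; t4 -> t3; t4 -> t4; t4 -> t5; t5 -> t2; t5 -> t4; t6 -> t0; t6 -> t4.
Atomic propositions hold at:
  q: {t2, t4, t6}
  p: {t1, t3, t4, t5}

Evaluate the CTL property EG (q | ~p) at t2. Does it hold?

Sat(~p) = {t0, t2, t6}
Sat(q | ~p) = {t0, t2, t4, t6}
EG (q | ~p): greatest fixpoint, start Z0 = {t0, t2, t4, t6}, keep only states in Sat with some successor in Z. Already a fixed point.
Sat(EG (q | ~p)) = {t0, t2, t4, t6}
t2 ∈ Sat(EG (q | ~p)) = {t0, t2, t4, t6}, so the formula holds at t2.

Yes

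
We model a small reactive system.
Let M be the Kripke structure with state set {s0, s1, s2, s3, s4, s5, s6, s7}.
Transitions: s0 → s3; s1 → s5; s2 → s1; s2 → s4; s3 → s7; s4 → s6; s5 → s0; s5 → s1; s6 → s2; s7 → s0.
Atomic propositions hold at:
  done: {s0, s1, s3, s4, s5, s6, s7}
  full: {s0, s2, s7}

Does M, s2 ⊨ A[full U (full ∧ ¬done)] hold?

Sat(¬done) = {s2}
Sat(full ∧ ¬done) = {s2}
A[full U (full ∧ ¬done)]: least fixpoint, start Z0 = Sat((full ∧ ¬done)) = {s2}, add states in Sat(full) with every successor in Z. Already a fixed point.
Sat(A[full U (full ∧ ¬done)]) = {s2}
s2 ∈ Sat(A[full U (full ∧ ¬done)]) = {s2}, so the formula holds at s2.

Yes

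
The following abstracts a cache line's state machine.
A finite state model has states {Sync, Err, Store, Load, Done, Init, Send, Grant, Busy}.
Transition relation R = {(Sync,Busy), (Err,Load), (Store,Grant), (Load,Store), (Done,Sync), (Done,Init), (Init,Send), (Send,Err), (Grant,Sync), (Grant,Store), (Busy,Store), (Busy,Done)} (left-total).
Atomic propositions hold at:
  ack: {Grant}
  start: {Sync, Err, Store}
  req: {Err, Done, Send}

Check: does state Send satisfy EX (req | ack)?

Yes

Sat(req | ack) = {Err, Done, Send, Grant}
Sat(EX (req | ack)) = {s : some successor in {Err, Done, Send, Grant}} = {Store, Init, Send, Busy}
Send ∈ Sat(EX (req | ack)) = {Store, Init, Send, Busy}, so the formula holds at Send.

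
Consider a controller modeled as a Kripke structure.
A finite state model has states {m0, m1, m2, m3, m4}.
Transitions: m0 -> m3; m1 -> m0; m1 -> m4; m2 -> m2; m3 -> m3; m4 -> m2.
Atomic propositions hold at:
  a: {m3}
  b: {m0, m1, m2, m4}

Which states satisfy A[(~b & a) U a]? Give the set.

Sat(~b) = {m3}
Sat(~b & a) = {m3}
A[(~b & a) U a]: least fixpoint, start Z0 = Sat(a) = {m3}, add states in Sat(~b & a) with every successor in Z. Already a fixed point.
Sat(A[(~b & a) U a]) = {m3}

{m3}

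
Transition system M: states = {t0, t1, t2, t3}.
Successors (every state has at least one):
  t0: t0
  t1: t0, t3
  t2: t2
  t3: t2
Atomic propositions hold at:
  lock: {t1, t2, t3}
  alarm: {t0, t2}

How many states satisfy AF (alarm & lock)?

2

Sat(alarm & lock) = {t2}
AF (alarm & lock): least fixpoint, start Z0 = {t2}, add states with every successor in Z. Z1 = {t2, t3}; fixed.
Sat(AF (alarm & lock)) = {t2, t3}
|Sat(AF (alarm & lock))| = |{t2, t3}| = 2.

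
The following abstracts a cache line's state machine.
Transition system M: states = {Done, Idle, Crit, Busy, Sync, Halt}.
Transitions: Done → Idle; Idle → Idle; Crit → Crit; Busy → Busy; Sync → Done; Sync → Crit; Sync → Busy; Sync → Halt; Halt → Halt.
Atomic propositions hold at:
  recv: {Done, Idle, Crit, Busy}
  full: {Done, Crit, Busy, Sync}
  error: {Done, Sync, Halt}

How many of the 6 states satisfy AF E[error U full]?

E[error U full]: least fixpoint, start Z0 = Sat(full) = {Done, Crit, Busy, Sync}, add states in Sat(error) with some successor in Z. Already a fixed point.
Sat(E[error U full]) = {Done, Crit, Busy, Sync}
AF E[error U full]: least fixpoint, start Z0 = {Done, Crit, Busy, Sync}, add states with every successor in Z. Already a fixed point.
Sat(AF E[error U full]) = {Done, Crit, Busy, Sync}
|Sat(AF E[error U full])| = |{Done, Crit, Busy, Sync}| = 4.

4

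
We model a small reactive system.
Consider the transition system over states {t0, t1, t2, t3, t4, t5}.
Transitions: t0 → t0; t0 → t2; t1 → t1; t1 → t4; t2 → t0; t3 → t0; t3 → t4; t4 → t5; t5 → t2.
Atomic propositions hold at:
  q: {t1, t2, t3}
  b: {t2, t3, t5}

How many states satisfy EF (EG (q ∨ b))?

1

Sat(q ∨ b) = {t1, t2, t3, t5}
EG (q ∨ b): greatest fixpoint, start Z0 = {t1, t2, t3, t5}, keep only states in Sat with some successor in Z. Z1 = {t1, t5}; Z2 = {t1}; fixed.
Sat(EG (q ∨ b)) = {t1}
EF (EG (q ∨ b)): least fixpoint, start Z0 = {t1}, add states with some successor in Z. Already a fixed point.
Sat(EF (EG (q ∨ b))) = {t1}
|Sat(EF (EG (q ∨ b)))| = |{t1}| = 1.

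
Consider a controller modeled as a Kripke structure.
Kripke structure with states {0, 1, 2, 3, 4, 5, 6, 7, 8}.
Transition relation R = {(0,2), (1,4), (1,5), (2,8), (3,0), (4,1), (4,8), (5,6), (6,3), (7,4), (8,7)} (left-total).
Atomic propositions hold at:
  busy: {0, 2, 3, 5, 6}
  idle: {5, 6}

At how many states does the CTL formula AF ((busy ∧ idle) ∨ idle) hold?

2

Sat(busy ∧ idle) = {5, 6}
Sat((busy ∧ idle) ∨ idle) = {5, 6}
AF ((busy ∧ idle) ∨ idle): least fixpoint, start Z0 = {5, 6}, add states with every successor in Z. Already a fixed point.
Sat(AF ((busy ∧ idle) ∨ idle)) = {5, 6}
|Sat(AF ((busy ∧ idle) ∨ idle))| = |{5, 6}| = 2.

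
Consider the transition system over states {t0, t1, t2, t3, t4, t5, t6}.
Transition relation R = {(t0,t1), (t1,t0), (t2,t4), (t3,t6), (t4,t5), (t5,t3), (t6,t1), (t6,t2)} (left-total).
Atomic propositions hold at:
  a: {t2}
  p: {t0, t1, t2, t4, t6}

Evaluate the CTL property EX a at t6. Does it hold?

Yes

Sat(EX a) = {s : some successor in {t2}} = {t6}
t6 ∈ Sat(EX a) = {t6}, so the formula holds at t6.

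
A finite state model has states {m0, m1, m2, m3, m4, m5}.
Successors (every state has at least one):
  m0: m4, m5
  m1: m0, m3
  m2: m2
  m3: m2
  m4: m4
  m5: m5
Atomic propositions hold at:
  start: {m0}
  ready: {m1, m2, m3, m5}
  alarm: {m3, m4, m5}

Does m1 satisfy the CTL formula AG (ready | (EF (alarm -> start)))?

Sat(alarm -> start) = {m0, m1, m2}
EF (alarm -> start): least fixpoint, start Z0 = {m0, m1, m2}, add states with some successor in Z. Z1 = {m0, m1, m2, m3}; fixed.
Sat(EF (alarm -> start)) = {m0, m1, m2, m3}
Sat(ready | (EF (alarm -> start))) = {m0, m1, m2, m3, m5}
AG (ready | (EF (alarm -> start))): greatest fixpoint, start Z0 = {m0, m1, m2, m3, m5}, keep only states in Sat with every successor in Z. Z1 = {m1, m2, m3, m5}; Z2 = {m2, m3, m5}; fixed.
Sat(AG (ready | (EF (alarm -> start)))) = {m2, m3, m5}
m1 ∉ Sat(AG (ready | (EF (alarm -> start)))) = {m2, m3, m5}, so the formula does not hold at m1.

No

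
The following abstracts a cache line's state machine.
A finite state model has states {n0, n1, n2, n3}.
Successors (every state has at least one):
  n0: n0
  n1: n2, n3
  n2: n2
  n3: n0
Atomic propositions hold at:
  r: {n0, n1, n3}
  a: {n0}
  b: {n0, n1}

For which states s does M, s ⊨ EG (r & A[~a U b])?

Sat(~a) = {n1, n2, n3}
A[~a U b]: least fixpoint, start Z0 = Sat(b) = {n0, n1}, add states in Sat(~a) with every successor in Z. Z1 = {n0, n1, n3}; fixed.
Sat(A[~a U b]) = {n0, n1, n3}
Sat(r & A[~a U b]) = {n0, n1, n3}
EG (r & A[~a U b]): greatest fixpoint, start Z0 = {n0, n1, n3}, keep only states in Sat with some successor in Z. Already a fixed point.
Sat(EG (r & A[~a U b])) = {n0, n1, n3}

{n0, n1, n3}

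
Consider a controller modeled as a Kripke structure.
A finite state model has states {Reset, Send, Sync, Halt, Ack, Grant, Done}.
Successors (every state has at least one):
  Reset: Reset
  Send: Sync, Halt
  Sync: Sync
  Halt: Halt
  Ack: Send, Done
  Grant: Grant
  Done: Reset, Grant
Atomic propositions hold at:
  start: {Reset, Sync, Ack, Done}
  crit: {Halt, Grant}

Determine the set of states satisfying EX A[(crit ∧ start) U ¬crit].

{Reset, Send, Sync, Ack, Done}

Sat(crit ∧ start) = ∅
Sat(¬crit) = {Reset, Send, Sync, Ack, Done}
A[(crit ∧ start) U ¬crit]: least fixpoint, start Z0 = Sat(¬crit) = {Reset, Send, Sync, Ack, Done}, add states in Sat(crit ∧ start) with every successor in Z. Already a fixed point.
Sat(A[(crit ∧ start) U ¬crit]) = {Reset, Send, Sync, Ack, Done}
Sat(EX A[(crit ∧ start) U ¬crit]) = {s : some successor in {Reset, Send, Sync, Ack, Done}} = {Reset, Send, Sync, Ack, Done}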